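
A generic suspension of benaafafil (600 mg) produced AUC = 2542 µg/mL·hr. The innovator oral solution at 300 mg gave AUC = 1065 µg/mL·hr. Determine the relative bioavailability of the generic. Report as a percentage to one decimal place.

F_rel = 119.3%

F_rel = (AUC_test/D_test) / (AUC_ref/D_ref)
      = (2542/600) / (1065/300)
      = 4.23667 / 3.55 = 1.1934 = 119.34%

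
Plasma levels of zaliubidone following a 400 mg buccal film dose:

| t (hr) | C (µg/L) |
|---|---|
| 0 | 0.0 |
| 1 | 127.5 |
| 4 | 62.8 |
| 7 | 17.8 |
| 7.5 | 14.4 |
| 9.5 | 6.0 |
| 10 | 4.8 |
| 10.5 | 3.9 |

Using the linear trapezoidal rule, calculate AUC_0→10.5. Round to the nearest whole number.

AUC = 503 µg/L·hr

Trapezoidal AUC_0→10.5:
  [0→1]: (0.0+127.5)/2 × 1 = 63.75
  [1→4]: (127.5+62.8)/2 × 3 = 285.45
  [4→7]: (62.8+17.8)/2 × 3 = 120.9
  [7→7.5]: (17.8+14.4)/2 × 0.5 = 8.05
  [7.5→9.5]: (14.4+6.0)/2 × 2 = 20.4
  [9.5→10]: (6.0+4.8)/2 × 0.5 = 2.7
  [10→10.5]: (4.8+3.9)/2 × 0.5 = 2.175
  Sum = 503.425 µg/L·hr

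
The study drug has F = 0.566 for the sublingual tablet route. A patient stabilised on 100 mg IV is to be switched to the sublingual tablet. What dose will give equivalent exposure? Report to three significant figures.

D_sublingual = 177 mg

For equal systemic exposure: F × D_ev = D_iv
D_ev = D_iv / F = 100 / 0.566 = 176.678 mg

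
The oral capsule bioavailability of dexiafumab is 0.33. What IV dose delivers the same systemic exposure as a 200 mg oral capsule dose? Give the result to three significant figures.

D_iv = 66.0 mg

Systemic exposure from an extravascular dose = F × D_ev, so the equivalent IV dose is F × D_ev.
D_iv = F × D_ev = 0.33 × 200 = 66 mg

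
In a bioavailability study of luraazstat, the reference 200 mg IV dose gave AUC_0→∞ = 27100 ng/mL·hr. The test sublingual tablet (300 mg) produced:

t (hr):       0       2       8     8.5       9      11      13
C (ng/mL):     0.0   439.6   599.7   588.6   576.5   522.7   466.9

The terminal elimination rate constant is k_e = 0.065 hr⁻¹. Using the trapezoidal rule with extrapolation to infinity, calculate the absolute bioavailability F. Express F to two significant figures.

F = 0.33

Trapezoidal AUC_0→13 (sublingual tablet):
  [0→2]: (0.0+439.6)/2 × 2 = 439.6
  [2→8]: (439.6+599.7)/2 × 6 = 3117.9
  [8→8.5]: (599.7+588.6)/2 × 0.5 = 297.075
  [8.5→9]: (588.6+576.5)/2 × 0.5 = 291.275
  [9→11]: (576.5+522.7)/2 × 2 = 1099.2
  [11→13]: (522.7+466.9)/2 × 2 = 989.6
  Sum = 6234.65 ng/mL·hr
Tail: C_last/k_e = 466.9/0.065 = 7183.077
AUC_0→∞ (sublingual tablet) = 6234.65 + 7183.077 = 13417.727 ng/mL·hr
F = (AUC_ev/D_ev)/(AUC_iv/D_iv) = (13417.727/300)/(27100/200) = 44.7258/135.5 = 0.3301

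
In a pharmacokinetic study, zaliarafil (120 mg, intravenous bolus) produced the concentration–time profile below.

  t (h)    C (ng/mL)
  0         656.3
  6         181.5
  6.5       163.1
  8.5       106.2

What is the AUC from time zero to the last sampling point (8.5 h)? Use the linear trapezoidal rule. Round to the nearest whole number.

Trapezoidal AUC_0→8.5:
  [0→6]: (656.3+181.5)/2 × 6 = 2513.4
  [6→6.5]: (181.5+163.1)/2 × 0.5 = 86.15
  [6.5→8.5]: (163.1+106.2)/2 × 2 = 269.3
  Sum = 2868.85 ng/mL·h

AUC = 2869 ng/mL·h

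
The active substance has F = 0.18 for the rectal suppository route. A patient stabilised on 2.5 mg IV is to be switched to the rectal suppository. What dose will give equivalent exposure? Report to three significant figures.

D_rectal = 13.9 mg

For equal systemic exposure: F × D_ev = D_iv
D_ev = D_iv / F = 2.5 / 0.18 = 13.8889 mg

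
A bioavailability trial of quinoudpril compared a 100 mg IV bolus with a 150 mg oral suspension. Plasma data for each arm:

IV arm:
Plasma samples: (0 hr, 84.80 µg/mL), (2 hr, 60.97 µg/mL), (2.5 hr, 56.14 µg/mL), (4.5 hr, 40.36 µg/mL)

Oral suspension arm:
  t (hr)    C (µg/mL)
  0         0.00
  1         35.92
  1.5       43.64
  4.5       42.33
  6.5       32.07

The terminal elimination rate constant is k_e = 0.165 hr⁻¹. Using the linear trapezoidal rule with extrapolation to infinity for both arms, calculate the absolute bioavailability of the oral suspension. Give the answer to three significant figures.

Trapezoidal AUC_0→4.5 (IV):
  [0→2]: (84.80+60.97)/2 × 2 = 145.77
  [2→2.5]: (60.97+56.14)/2 × 0.5 = 29.2775
  [2.5→4.5]: (56.14+40.36)/2 × 2 = 96.5
  Sum = 271.5475 µg/mL·hr
IV tail: 40.36/0.165 = 244.606; AUC_iv,0→∞ = 271.5475 + 244.606 = 516.1535 µg/mL·hr
Trapezoidal AUC_0→6.5 (oral suspension):
  [0→1]: (0.00+35.92)/2 × 1 = 17.96
  [1→1.5]: (35.92+43.64)/2 × 0.5 = 19.89
  [1.5→4.5]: (43.64+42.33)/2 × 3 = 128.955
  [4.5→6.5]: (42.33+32.07)/2 × 2 = 74.4
  Sum = 241.205 µg/mL·hr
oral suspension tail: 32.07/0.165 = 194.364; AUC_ev,0→∞ = 241.205 + 194.364 = 435.569 µg/mL·hr
F = (AUC_ev/D_ev)/(AUC_iv/D_iv) = (435.569/150)/(516.1535/100) = 2.90379/5.161535 = 0.5626

F = 0.563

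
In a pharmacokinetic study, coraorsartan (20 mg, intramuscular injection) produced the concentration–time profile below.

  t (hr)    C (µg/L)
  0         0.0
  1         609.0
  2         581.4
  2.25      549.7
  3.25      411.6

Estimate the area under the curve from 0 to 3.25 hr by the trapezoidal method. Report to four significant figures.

Trapezoidal AUC_0→3.25:
  [0→1]: (0.0+609.0)/2 × 1 = 304.5
  [1→2]: (609.0+581.4)/2 × 1 = 595.2
  [2→2.25]: (581.4+549.7)/2 × 0.25 = 141.3875
  [2.25→3.25]: (549.7+411.6)/2 × 1 = 480.65
  Sum = 1521.7375 µg/L·hr

AUC = 1522 µg/L·hr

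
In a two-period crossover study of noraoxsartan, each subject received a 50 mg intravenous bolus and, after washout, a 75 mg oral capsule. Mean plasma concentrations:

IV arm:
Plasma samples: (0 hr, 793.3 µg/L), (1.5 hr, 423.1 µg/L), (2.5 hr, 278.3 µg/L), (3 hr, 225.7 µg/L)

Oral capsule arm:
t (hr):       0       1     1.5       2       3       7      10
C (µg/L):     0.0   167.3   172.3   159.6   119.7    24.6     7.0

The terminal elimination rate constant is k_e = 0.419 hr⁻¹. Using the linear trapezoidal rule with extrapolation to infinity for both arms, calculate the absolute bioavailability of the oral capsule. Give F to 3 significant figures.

Trapezoidal AUC_0→3 (IV):
  [0→1.5]: (793.3+423.1)/2 × 1.5 = 912.3
  [1.5→2.5]: (423.1+278.3)/2 × 1 = 350.7
  [2.5→3]: (278.3+225.7)/2 × 0.5 = 126.0
  Sum = 1389.0 µg/L·hr
IV tail: 225.7/0.419 = 538.663; AUC_iv,0→∞ = 1389.0 + 538.663 = 1927.663 µg/L·hr
Trapezoidal AUC_0→10 (oral capsule):
  [0→1]: (0.0+167.3)/2 × 1 = 83.65
  [1→1.5]: (167.3+172.3)/2 × 0.5 = 84.9
  [1.5→2]: (172.3+159.6)/2 × 0.5 = 82.975
  [2→3]: (159.6+119.7)/2 × 1 = 139.65
  [3→7]: (119.7+24.6)/2 × 4 = 288.6
  [7→10]: (24.6+7.0)/2 × 3 = 47.4
  Sum = 727.175 µg/L·hr
oral capsule tail: 7.0/0.419 = 16.706; AUC_ev,0→∞ = 727.175 + 16.706 = 743.881 µg/L·hr
F = (AUC_ev/D_ev)/(AUC_iv/D_iv) = (743.881/75)/(1927.663/50) = 9.91841/38.55326 = 0.2573

F = 0.257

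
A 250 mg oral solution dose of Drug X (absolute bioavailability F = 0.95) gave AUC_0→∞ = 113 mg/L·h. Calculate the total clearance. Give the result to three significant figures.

CL = F × Dose / AUC_0→∞
   = 0.95 × 250 / 113 = 2.10177 L/h

CL = 2.10 L/h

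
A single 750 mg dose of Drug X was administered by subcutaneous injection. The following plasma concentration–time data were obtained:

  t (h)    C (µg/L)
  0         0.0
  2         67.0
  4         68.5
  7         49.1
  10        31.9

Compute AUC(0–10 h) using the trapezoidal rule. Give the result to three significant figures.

AUC = 500 µg/L·h

Trapezoidal AUC_0→10:
  [0→2]: (0.0+67.0)/2 × 2 = 67.0
  [2→4]: (67.0+68.5)/2 × 2 = 135.5
  [4→7]: (68.5+49.1)/2 × 3 = 176.4
  [7→10]: (49.1+31.9)/2 × 3 = 121.5
  Sum = 500.4 µg/L·h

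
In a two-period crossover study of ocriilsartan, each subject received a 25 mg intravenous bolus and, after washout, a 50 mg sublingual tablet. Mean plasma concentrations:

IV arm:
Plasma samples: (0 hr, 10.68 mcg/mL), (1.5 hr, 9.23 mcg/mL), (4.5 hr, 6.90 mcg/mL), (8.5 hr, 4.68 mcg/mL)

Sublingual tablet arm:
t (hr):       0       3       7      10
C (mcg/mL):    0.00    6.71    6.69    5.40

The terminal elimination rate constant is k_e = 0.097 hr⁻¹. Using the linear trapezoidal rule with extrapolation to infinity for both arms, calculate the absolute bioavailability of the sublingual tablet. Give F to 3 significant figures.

F = 0.501

Trapezoidal AUC_0→8.5 (IV):
  [0→1.5]: (10.68+9.23)/2 × 1.5 = 14.9325
  [1.5→4.5]: (9.23+6.90)/2 × 3 = 24.195
  [4.5→8.5]: (6.90+4.68)/2 × 4 = 23.16
  Sum = 62.2875 mcg/mL·hr
IV tail: 4.68/0.097 = 48.247; AUC_iv,0→∞ = 62.2875 + 48.247 = 110.5345 mcg/mL·hr
Trapezoidal AUC_0→10 (sublingual tablet):
  [0→3]: (0.00+6.71)/2 × 3 = 10.065
  [3→7]: (6.71+6.69)/2 × 4 = 26.8
  [7→10]: (6.69+5.40)/2 × 3 = 18.135
  Sum = 55.0 mcg/mL·hr
sublingual tablet tail: 5.40/0.097 = 55.670; AUC_ev,0→∞ = 55.0 + 55.670 = 110.67 mcg/mL·hr
F = (AUC_ev/D_ev)/(AUC_iv/D_iv) = (110.67/50)/(110.5345/25) = 2.2134/4.42138 = 0.5006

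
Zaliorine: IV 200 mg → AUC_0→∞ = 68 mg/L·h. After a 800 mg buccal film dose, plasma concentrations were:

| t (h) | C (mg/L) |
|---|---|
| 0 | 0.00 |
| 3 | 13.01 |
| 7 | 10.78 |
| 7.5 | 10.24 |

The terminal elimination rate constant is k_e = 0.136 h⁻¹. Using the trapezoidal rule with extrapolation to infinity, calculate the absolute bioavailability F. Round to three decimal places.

F = 0.543

Trapezoidal AUC_0→7.5 (buccal film):
  [0→3]: (0.00+13.01)/2 × 3 = 19.515
  [3→7]: (13.01+10.78)/2 × 4 = 47.58
  [7→7.5]: (10.78+10.24)/2 × 0.5 = 5.255
  Sum = 72.35 mg/L·h
Tail: C_last/k_e = 10.24/0.136 = 75.294
AUC_0→∞ (buccal film) = 72.35 + 75.294 = 147.644 mg/L·h
F = (AUC_ev/D_ev)/(AUC_iv/D_iv) = (147.644/800)/(68/200) = 0.184555/0.34 = 0.5428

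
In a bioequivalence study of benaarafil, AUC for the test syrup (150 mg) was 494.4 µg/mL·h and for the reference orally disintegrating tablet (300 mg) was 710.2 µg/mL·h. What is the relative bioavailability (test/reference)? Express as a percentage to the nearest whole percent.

F_rel = 139%

F_rel = (AUC_test/D_test) / (AUC_ref/D_ref)
      = (494.4/150) / (710.2/300)
      = 3.296 / 2.36733 = 1.3923 = 139.23%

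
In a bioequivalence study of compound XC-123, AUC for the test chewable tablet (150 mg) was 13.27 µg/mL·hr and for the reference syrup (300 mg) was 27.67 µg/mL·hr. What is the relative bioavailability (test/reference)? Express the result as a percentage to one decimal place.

F_rel = (AUC_test/D_test) / (AUC_ref/D_ref)
      = (13.27/150) / (27.67/300)
      = 0.0884667 / 0.0922333 = 0.9592 = 95.92%

F_rel = 95.9%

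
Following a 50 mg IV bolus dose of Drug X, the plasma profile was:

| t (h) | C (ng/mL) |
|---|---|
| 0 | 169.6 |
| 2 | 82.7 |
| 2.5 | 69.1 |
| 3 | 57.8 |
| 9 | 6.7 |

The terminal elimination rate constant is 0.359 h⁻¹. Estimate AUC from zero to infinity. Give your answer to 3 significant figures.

AUC = 534 ng/mL·h

Trapezoidal AUC_0→9:
  [0→2]: (169.6+82.7)/2 × 2 = 252.3
  [2→2.5]: (82.7+69.1)/2 × 0.5 = 37.95
  [2.5→3]: (69.1+57.8)/2 × 0.5 = 31.725
  [3→9]: (57.8+6.7)/2 × 6 = 193.5
  Sum = 515.475 ng/mL·h
Extrapolated tail: C_last / k_e = 6.7 / 0.359 = 18.663
AUC_0→∞ = 515.475 + 18.663 = 534.138 ng/mL·h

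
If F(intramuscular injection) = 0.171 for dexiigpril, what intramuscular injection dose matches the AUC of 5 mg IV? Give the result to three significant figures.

For equal systemic exposure: F × D_ev = D_iv
D_ev = D_iv / F = 5 / 0.171 = 29.2398 mg

D_intramuscular = 29.2 mg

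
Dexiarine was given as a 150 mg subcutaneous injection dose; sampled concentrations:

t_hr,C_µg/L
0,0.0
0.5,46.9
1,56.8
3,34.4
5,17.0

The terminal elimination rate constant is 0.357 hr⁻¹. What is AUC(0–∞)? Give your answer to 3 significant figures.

AUC = 228 µg/L·hr

Trapezoidal AUC_0→5:
  [0→0.5]: (0.0+46.9)/2 × 0.5 = 11.725
  [0.5→1]: (46.9+56.8)/2 × 0.5 = 25.925
  [1→3]: (56.8+34.4)/2 × 2 = 91.2
  [3→5]: (34.4+17.0)/2 × 2 = 51.4
  Sum = 180.25 µg/L·hr
Extrapolated tail: C_last / k_e = 17.0 / 0.357 = 47.619
AUC_0→∞ = 180.25 + 47.619 = 227.869 µg/L·hr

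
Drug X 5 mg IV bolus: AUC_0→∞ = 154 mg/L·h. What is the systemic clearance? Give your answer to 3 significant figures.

CL = Dose_iv / AUC_0→∞
   = 5 / 154 = 0.0324675 L/h

CL = 0.0325 L/h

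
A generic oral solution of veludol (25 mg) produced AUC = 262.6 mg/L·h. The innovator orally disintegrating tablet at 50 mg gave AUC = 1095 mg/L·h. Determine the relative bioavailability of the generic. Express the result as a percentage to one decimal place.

F_rel = 48.0%

F_rel = (AUC_test/D_test) / (AUC_ref/D_ref)
      = (262.6/25) / (1095/50)
      = 10.504 / 21.9 = 0.4796 = 47.96%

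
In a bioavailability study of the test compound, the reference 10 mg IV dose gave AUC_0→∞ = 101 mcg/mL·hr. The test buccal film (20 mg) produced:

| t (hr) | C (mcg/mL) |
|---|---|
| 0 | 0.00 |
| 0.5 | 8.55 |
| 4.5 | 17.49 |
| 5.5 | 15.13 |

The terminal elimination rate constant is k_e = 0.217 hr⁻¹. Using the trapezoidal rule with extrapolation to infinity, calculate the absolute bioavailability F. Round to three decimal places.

Trapezoidal AUC_0→5.5 (buccal film):
  [0→0.5]: (0.00+8.55)/2 × 0.5 = 2.1375
  [0.5→4.5]: (8.55+17.49)/2 × 4 = 52.08
  [4.5→5.5]: (17.49+15.13)/2 × 1 = 16.31
  Sum = 70.5275 mcg/mL·hr
Tail: C_last/k_e = 15.13/0.217 = 69.724
AUC_0→∞ (buccal film) = 70.5275 + 69.724 = 140.2515 mcg/mL·hr
F = (AUC_ev/D_ev)/(AUC_iv/D_iv) = (140.2515/20)/(101/10) = 7.012575/10.1 = 0.6943

F = 0.694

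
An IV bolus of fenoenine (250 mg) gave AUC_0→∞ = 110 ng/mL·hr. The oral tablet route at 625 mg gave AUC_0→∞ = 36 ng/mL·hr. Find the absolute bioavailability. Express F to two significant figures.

F = 0.13

F = (AUC_ev / D_ev) / (AUC_iv / D_iv)
  = (36/625) / (110/250)
  = 0.0576 / 0.44 = 0.1309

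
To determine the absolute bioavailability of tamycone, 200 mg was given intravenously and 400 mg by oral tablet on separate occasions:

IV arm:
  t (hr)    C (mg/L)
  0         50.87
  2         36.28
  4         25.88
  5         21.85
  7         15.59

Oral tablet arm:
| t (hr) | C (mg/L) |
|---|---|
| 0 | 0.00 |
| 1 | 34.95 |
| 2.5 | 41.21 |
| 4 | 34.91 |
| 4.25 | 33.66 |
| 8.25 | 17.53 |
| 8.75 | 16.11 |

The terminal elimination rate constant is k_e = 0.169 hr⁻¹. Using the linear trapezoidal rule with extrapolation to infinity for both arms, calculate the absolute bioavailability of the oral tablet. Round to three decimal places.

Trapezoidal AUC_0→7 (IV):
  [0→2]: (50.87+36.28)/2 × 2 = 87.15
  [2→4]: (36.28+25.88)/2 × 2 = 62.16
  [4→5]: (25.88+21.85)/2 × 1 = 23.865
  [5→7]: (21.85+15.59)/2 × 2 = 37.44
  Sum = 210.615 mg/L·hr
IV tail: 15.59/0.169 = 92.249; AUC_iv,0→∞ = 210.615 + 92.249 = 302.864 mg/L·hr
Trapezoidal AUC_0→8.75 (oral tablet):
  [0→1]: (0.00+34.95)/2 × 1 = 17.475
  [1→2.5]: (34.95+41.21)/2 × 1.5 = 57.12
  [2.5→4]: (41.21+34.91)/2 × 1.5 = 57.09
  [4→4.25]: (34.91+33.66)/2 × 0.25 = 8.57125
  [4.25→8.25]: (33.66+17.53)/2 × 4 = 102.38
  [8.25→8.75]: (17.53+16.11)/2 × 0.5 = 8.41
  Sum = 251.04625 mg/L·hr
oral tablet tail: 16.11/0.169 = 95.325; AUC_ev,0→∞ = 251.04625 + 95.325 = 346.37125 mg/L·hr
F = (AUC_ev/D_ev)/(AUC_iv/D_iv) = (346.37125/400)/(302.864/200) = 0.865928/1.51432 = 0.5718

F = 0.572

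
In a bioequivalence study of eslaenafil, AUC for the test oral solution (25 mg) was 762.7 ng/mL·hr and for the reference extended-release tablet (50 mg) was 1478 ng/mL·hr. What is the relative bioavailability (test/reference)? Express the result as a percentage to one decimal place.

F_rel = (AUC_test/D_test) / (AUC_ref/D_ref)
      = (762.7/25) / (1478/50)
      = 30.508 / 29.56 = 1.0321 = 103.21%

F_rel = 103.2%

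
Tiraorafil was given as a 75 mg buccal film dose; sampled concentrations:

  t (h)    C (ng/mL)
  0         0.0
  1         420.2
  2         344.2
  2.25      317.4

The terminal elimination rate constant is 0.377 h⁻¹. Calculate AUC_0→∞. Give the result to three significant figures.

Trapezoidal AUC_0→2.25:
  [0→1]: (0.0+420.2)/2 × 1 = 210.1
  [1→2]: (420.2+344.2)/2 × 1 = 382.2
  [2→2.25]: (344.2+317.4)/2 × 0.25 = 82.7
  Sum = 675.0 ng/mL·h
Extrapolated tail: C_last / k_e = 317.4 / 0.377 = 841.910
AUC_0→∞ = 675.0 + 841.910 = 1516.91 ng/mL·h

AUC = 1520 ng/mL·h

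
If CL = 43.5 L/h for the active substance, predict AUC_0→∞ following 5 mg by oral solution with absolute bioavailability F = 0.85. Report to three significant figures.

AUC = 0.0977 mg/L·h

AUC_0→∞ = F × Dose / CL
        = 0.85 × 5 / 43.5 = 0.0977011 mg/L·h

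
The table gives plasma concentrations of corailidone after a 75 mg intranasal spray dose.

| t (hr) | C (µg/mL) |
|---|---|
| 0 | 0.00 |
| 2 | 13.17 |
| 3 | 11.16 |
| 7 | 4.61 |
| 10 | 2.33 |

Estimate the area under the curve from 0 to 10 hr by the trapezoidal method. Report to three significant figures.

Trapezoidal AUC_0→10:
  [0→2]: (0.00+13.17)/2 × 2 = 13.17
  [2→3]: (13.17+11.16)/2 × 1 = 12.165
  [3→7]: (11.16+4.61)/2 × 4 = 31.54
  [7→10]: (4.61+2.33)/2 × 3 = 10.41
  Sum = 67.285 µg/mL·hr

AUC = 67.3 µg/mL·hr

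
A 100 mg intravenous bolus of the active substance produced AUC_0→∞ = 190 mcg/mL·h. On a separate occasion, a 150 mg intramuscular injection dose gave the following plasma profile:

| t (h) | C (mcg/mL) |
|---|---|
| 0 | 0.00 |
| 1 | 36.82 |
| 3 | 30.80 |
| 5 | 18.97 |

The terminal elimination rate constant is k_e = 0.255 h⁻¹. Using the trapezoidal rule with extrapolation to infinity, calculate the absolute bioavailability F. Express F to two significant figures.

Trapezoidal AUC_0→5 (intramuscular injection):
  [0→1]: (0.00+36.82)/2 × 1 = 18.41
  [1→3]: (36.82+30.80)/2 × 2 = 67.62
  [3→5]: (30.80+18.97)/2 × 2 = 49.77
  Sum = 135.8 mcg/mL·h
Tail: C_last/k_e = 18.97/0.255 = 74.392
AUC_0→∞ (intramuscular injection) = 135.8 + 74.392 = 210.192 mcg/mL·h
F = (AUC_ev/D_ev)/(AUC_iv/D_iv) = (210.192/150)/(190/100) = 1.40128/1.9 = 0.7375

F = 0.74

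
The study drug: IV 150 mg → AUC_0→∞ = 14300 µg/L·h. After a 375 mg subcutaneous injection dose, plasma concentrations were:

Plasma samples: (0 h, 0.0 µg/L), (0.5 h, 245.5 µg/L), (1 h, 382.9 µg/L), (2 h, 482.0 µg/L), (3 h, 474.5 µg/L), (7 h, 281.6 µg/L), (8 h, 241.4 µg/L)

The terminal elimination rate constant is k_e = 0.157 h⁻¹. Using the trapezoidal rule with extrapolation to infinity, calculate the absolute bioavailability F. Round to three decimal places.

F = 0.124

Trapezoidal AUC_0→8 (subcutaneous injection):
  [0→0.5]: (0.0+245.5)/2 × 0.5 = 61.375
  [0.5→1]: (245.5+382.9)/2 × 0.5 = 157.1
  [1→2]: (382.9+482.0)/2 × 1 = 432.45
  [2→3]: (482.0+474.5)/2 × 1 = 478.25
  [3→7]: (474.5+281.6)/2 × 4 = 1512.2
  [7→8]: (281.6+241.4)/2 × 1 = 261.5
  Sum = 2902.875 µg/L·h
Tail: C_last/k_e = 241.4/0.157 = 1537.580
AUC_0→∞ (subcutaneous injection) = 2902.875 + 1537.580 = 4440.455 µg/L·h
F = (AUC_ev/D_ev)/(AUC_iv/D_iv) = (4440.455/375)/(14300/150) = 11.8412/95.3333 = 0.1242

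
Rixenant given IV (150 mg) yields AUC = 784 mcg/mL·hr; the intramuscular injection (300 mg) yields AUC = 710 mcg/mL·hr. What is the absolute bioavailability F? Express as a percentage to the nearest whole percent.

F = 45%

F = (AUC_ev / D_ev) / (AUC_iv / D_iv)
  = (710/300) / (784/150)
  = 2.36667 / 5.22667 = 0.4528
  = 45.28%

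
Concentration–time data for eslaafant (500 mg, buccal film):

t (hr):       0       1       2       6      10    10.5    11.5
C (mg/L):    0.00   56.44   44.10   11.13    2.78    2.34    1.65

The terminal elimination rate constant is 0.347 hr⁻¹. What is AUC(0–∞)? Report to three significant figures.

AUC = 225 mg/L·hr

Trapezoidal AUC_0→11.5:
  [0→1]: (0.00+56.44)/2 × 1 = 28.22
  [1→2]: (56.44+44.10)/2 × 1 = 50.27
  [2→6]: (44.10+11.13)/2 × 4 = 110.46
  [6→10]: (11.13+2.78)/2 × 4 = 27.82
  [10→10.5]: (2.78+2.34)/2 × 0.5 = 1.28
  [10.5→11.5]: (2.34+1.65)/2 × 1 = 1.995
  Sum = 220.045 mg/L·hr
Extrapolated tail: C_last / k_e = 1.65 / 0.347 = 4.755
AUC_0→∞ = 220.045 + 4.755 = 224.8 mg/L·hr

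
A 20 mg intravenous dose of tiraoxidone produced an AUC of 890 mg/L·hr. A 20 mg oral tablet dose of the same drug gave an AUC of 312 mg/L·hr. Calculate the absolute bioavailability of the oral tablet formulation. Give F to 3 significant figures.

F = 0.351

F = (AUC_ev / D_ev) / (AUC_iv / D_iv)
  = (312/20) / (890/20)
  = 15.6 / 44.5 = 0.3506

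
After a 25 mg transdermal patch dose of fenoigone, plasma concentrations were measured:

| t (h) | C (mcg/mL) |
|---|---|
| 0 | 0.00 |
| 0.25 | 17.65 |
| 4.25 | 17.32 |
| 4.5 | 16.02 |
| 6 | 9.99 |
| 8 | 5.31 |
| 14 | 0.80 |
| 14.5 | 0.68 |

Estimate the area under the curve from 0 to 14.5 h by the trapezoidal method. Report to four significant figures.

AUC = 129.8 mcg/mL·h

Trapezoidal AUC_0→14.5:
  [0→0.25]: (0.00+17.65)/2 × 0.25 = 2.20625
  [0.25→4.25]: (17.65+17.32)/2 × 4 = 69.94
  [4.25→4.5]: (17.32+16.02)/2 × 0.25 = 4.1675
  [4.5→6]: (16.02+9.99)/2 × 1.5 = 19.5075
  [6→8]: (9.99+5.31)/2 × 2 = 15.3
  [8→14]: (5.31+0.80)/2 × 6 = 18.33
  [14→14.5]: (0.80+0.68)/2 × 0.5 = 0.37
  Sum = 129.82125 mcg/mL·h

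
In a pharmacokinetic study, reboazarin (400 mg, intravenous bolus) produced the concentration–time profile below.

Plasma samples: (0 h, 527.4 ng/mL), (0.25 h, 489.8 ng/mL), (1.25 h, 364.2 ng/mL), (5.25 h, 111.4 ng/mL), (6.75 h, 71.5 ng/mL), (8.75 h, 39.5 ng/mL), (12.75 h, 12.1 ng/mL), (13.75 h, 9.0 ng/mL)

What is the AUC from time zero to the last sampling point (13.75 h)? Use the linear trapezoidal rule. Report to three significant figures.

Trapezoidal AUC_0→13.75:
  [0→0.25]: (527.4+489.8)/2 × 0.25 = 127.15
  [0.25→1.25]: (489.8+364.2)/2 × 1 = 427.0
  [1.25→5.25]: (364.2+111.4)/2 × 4 = 951.2
  [5.25→6.75]: (111.4+71.5)/2 × 1.5 = 137.175
  [6.75→8.75]: (71.5+39.5)/2 × 2 = 111.0
  [8.75→12.75]: (39.5+12.1)/2 × 4 = 103.2
  [12.75→13.75]: (12.1+9.0)/2 × 1 = 10.55
  Sum = 1867.275 ng/mL·h

AUC = 1870 ng/mL·h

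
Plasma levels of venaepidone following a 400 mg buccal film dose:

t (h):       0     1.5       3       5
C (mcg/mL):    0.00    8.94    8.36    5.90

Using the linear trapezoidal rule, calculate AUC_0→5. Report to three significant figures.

AUC = 33.9 mcg/mL·h

Trapezoidal AUC_0→5:
  [0→1.5]: (0.00+8.94)/2 × 1.5 = 6.705
  [1.5→3]: (8.94+8.36)/2 × 1.5 = 12.975
  [3→5]: (8.36+5.90)/2 × 2 = 14.26
  Sum = 33.94 mcg/mL·h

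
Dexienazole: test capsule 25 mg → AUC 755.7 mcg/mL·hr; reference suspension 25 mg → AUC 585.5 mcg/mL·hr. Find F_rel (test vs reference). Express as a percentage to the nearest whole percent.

F_rel = (AUC_test/D_test) / (AUC_ref/D_ref)
      = (755.7/25) / (585.5/25)
      = 30.228 / 23.42 = 1.2907 = 129.07%

F_rel = 129%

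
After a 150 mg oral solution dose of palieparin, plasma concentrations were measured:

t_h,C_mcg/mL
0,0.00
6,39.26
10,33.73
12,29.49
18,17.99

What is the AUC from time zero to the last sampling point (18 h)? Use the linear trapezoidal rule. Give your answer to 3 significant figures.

Trapezoidal AUC_0→18:
  [0→6]: (0.00+39.26)/2 × 6 = 117.78
  [6→10]: (39.26+33.73)/2 × 4 = 145.98
  [10→12]: (33.73+29.49)/2 × 2 = 63.22
  [12→18]: (29.49+17.99)/2 × 6 = 142.44
  Sum = 469.42 mcg/mL·h

AUC = 469 mcg/mL·h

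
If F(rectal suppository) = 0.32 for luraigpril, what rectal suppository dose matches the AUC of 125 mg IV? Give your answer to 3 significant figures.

For equal systemic exposure: F × D_ev = D_iv
D_ev = D_iv / F = 125 / 0.32 = 390.625 mg

D_rectal = 391 mg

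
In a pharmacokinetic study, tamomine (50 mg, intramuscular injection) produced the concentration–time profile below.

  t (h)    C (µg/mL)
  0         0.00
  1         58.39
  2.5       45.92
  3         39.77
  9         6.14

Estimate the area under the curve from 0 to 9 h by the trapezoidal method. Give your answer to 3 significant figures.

AUC = 267 µg/mL·h

Trapezoidal AUC_0→9:
  [0→1]: (0.00+58.39)/2 × 1 = 29.195
  [1→2.5]: (58.39+45.92)/2 × 1.5 = 78.2325
  [2.5→3]: (45.92+39.77)/2 × 0.5 = 21.4225
  [3→9]: (39.77+6.14)/2 × 6 = 137.73
  Sum = 266.58 µg/mL·h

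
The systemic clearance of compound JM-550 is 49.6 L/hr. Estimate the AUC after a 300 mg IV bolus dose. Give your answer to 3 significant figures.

AUC = 6.05 mg/L·hr

AUC_0→∞ = Dose_iv / CL
        = 300 / 49.6 = 6.04839 mg/L·hr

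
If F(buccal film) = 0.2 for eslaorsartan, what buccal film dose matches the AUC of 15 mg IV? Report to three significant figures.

D_buccal = 75.0 mg

For equal systemic exposure: F × D_ev = D_iv
D_ev = D_iv / F = 15 / 0.2 = 75 mg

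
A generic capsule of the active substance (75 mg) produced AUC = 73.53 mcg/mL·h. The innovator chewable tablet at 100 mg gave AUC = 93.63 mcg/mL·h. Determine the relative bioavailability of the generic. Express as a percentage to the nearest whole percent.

F_rel = (AUC_test/D_test) / (AUC_ref/D_ref)
      = (73.53/75) / (93.63/100)
      = 0.9804 / 0.9363 = 1.0471 = 104.71%

F_rel = 105%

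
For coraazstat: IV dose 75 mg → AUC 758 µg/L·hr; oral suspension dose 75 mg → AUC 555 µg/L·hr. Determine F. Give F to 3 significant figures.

F = (AUC_ev / D_ev) / (AUC_iv / D_iv)
  = (555/75) / (758/75)
  = 7.4 / 10.1067 = 0.7322

F = 0.732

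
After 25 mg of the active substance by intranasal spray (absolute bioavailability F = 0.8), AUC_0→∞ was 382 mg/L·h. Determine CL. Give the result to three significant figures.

CL = 0.0524 L/h

CL = F × Dose / AUC_0→∞
   = 0.8 × 25 / 382 = 0.052356 L/h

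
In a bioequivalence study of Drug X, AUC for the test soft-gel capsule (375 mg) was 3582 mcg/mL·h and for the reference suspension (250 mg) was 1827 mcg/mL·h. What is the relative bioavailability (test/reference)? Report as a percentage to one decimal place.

F_rel = (AUC_test/D_test) / (AUC_ref/D_ref)
      = (3582/375) / (1827/250)
      = 9.552 / 7.308 = 1.3071 = 130.71%

F_rel = 130.7%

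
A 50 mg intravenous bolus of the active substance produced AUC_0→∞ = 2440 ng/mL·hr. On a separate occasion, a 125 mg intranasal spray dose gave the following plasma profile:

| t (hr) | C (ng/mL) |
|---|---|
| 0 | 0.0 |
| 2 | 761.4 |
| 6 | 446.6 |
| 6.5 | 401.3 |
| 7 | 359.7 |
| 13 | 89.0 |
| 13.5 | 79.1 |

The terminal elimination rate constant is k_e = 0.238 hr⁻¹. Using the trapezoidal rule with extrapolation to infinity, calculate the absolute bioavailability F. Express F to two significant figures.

F = 0.87

Trapezoidal AUC_0→13.5 (intranasal spray):
  [0→2]: (0.0+761.4)/2 × 2 = 761.4
  [2→6]: (761.4+446.6)/2 × 4 = 2416.0
  [6→6.5]: (446.6+401.3)/2 × 0.5 = 211.975
  [6.5→7]: (401.3+359.7)/2 × 0.5 = 190.25
  [7→13]: (359.7+89.0)/2 × 6 = 1346.1
  [13→13.5]: (89.0+79.1)/2 × 0.5 = 42.025
  Sum = 4967.75 ng/mL·hr
Tail: C_last/k_e = 79.1/0.238 = 332.353
AUC_0→∞ (intranasal spray) = 4967.75 + 332.353 = 5300.103 ng/mL·hr
F = (AUC_ev/D_ev)/(AUC_iv/D_iv) = (5300.103/125)/(2440/50) = 42.400824/48.8 = 0.8689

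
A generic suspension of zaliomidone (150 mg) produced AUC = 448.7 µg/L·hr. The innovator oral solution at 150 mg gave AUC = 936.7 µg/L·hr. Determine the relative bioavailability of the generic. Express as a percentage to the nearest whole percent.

F_rel = (AUC_test/D_test) / (AUC_ref/D_ref)
      = (448.7/150) / (936.7/150)
      = 2.99133 / 6.24467 = 0.4790 = 47.90%

F_rel = 48%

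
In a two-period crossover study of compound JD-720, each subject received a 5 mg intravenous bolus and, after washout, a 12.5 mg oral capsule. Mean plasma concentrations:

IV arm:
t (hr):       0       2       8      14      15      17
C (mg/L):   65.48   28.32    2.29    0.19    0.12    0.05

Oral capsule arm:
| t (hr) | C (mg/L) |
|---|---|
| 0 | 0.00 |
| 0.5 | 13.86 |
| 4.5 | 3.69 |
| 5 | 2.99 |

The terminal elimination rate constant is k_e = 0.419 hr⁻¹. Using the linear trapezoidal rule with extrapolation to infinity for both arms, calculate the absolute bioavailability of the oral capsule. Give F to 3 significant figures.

Trapezoidal AUC_0→17 (IV):
  [0→2]: (65.48+28.32)/2 × 2 = 93.8
  [2→8]: (28.32+2.29)/2 × 6 = 91.83
  [8→14]: (2.29+0.19)/2 × 6 = 7.44
  [14→15]: (0.19+0.12)/2 × 1 = 0.155
  [15→17]: (0.12+0.05)/2 × 2 = 0.17
  Sum = 193.395 mg/L·hr
IV tail: 0.05/0.419 = 0.119; AUC_iv,0→∞ = 193.395 + 0.119 = 193.514 mg/L·hr
Trapezoidal AUC_0→5 (oral capsule):
  [0→0.5]: (0.00+13.86)/2 × 0.5 = 3.465
  [0.5→4.5]: (13.86+3.69)/2 × 4 = 35.1
  [4.5→5]: (3.69+2.99)/2 × 0.5 = 1.67
  Sum = 40.235 mg/L·hr
oral capsule tail: 2.99/0.419 = 7.136; AUC_ev,0→∞ = 40.235 + 7.136 = 47.371 mg/L·hr
F = (AUC_ev/D_ev)/(AUC_iv/D_iv) = (47.371/12.5)/(193.514/5) = 3.78968/38.7028 = 0.0979

F = 0.0979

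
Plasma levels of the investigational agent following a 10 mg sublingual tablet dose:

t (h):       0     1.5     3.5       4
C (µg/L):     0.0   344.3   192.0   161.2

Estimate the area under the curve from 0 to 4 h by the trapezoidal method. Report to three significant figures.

AUC = 883 µg/L·h

Trapezoidal AUC_0→4:
  [0→1.5]: (0.0+344.3)/2 × 1.5 = 258.225
  [1.5→3.5]: (344.3+192.0)/2 × 2 = 536.3
  [3.5→4]: (192.0+161.2)/2 × 0.5 = 88.3
  Sum = 882.825 µg/L·h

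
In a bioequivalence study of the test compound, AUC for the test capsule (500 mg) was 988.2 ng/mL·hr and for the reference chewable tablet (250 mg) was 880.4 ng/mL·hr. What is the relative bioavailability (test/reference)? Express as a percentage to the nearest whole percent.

F_rel = (AUC_test/D_test) / (AUC_ref/D_ref)
      = (988.2/500) / (880.4/250)
      = 1.9764 / 3.5216 = 0.5612 = 56.12%

F_rel = 56%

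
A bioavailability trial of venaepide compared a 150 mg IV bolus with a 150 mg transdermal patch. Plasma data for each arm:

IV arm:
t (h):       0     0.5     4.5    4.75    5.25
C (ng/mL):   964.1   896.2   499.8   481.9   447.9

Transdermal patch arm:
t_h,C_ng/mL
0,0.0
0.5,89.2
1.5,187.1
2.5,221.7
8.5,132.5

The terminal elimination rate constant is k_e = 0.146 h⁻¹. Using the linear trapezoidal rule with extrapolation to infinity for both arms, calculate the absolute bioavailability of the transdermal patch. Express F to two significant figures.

F = 0.35

Trapezoidal AUC_0→5.25 (IV):
  [0→0.5]: (964.1+896.2)/2 × 0.5 = 465.075
  [0.5→4.5]: (896.2+499.8)/2 × 4 = 2792.0
  [4.5→4.75]: (499.8+481.9)/2 × 0.25 = 122.7125
  [4.75→5.25]: (481.9+447.9)/2 × 0.5 = 232.45
  Sum = 3612.2375 ng/mL·h
IV tail: 447.9/0.146 = 3067.808; AUC_iv,0→∞ = 3612.2375 + 3067.808 = 6680.0455 ng/mL·h
Trapezoidal AUC_0→8.5 (transdermal patch):
  [0→0.5]: (0.0+89.2)/2 × 0.5 = 22.3
  [0.5→1.5]: (89.2+187.1)/2 × 1 = 138.15
  [1.5→2.5]: (187.1+221.7)/2 × 1 = 204.4
  [2.5→8.5]: (221.7+132.5)/2 × 6 = 1062.6
  Sum = 1427.45 ng/mL·h
transdermal patch tail: 132.5/0.146 = 907.534; AUC_ev,0→∞ = 1427.45 + 907.534 = 2334.984 ng/mL·h
F = (AUC_ev/D_ev)/(AUC_iv/D_iv) = (2334.984/150)/(6680.0455/150) = 15.56656/44.5336 = 0.3495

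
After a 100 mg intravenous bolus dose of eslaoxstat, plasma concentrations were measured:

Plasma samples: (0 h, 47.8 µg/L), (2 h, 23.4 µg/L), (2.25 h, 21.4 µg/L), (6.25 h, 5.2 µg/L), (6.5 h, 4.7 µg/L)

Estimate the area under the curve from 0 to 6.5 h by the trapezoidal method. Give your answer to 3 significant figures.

AUC = 131 µg/L·h

Trapezoidal AUC_0→6.5:
  [0→2]: (47.8+23.4)/2 × 2 = 71.2
  [2→2.25]: (23.4+21.4)/2 × 0.25 = 5.6
  [2.25→6.25]: (21.4+5.2)/2 × 4 = 53.2
  [6.25→6.5]: (5.2+4.7)/2 × 0.25 = 1.2375
  Sum = 131.2375 µg/L·h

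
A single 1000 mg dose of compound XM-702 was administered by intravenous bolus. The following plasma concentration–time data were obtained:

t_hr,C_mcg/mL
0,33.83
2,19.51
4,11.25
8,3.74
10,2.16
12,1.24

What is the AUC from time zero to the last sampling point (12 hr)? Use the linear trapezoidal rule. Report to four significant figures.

Trapezoidal AUC_0→12:
  [0→2]: (33.83+19.51)/2 × 2 = 53.34
  [2→4]: (19.51+11.25)/2 × 2 = 30.76
  [4→8]: (11.25+3.74)/2 × 4 = 29.98
  [8→10]: (3.74+2.16)/2 × 2 = 5.9
  [10→12]: (2.16+1.24)/2 × 2 = 3.4
  Sum = 123.38 mcg/mL·hr

AUC = 123.4 mcg/mL·hr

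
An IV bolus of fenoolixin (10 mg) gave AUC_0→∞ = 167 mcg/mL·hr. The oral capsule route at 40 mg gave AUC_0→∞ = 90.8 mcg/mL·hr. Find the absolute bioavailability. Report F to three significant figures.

F = (AUC_ev / D_ev) / (AUC_iv / D_iv)
  = (90.8/40) / (167/10)
  = 2.27 / 16.7 = 0.1359

F = 0.136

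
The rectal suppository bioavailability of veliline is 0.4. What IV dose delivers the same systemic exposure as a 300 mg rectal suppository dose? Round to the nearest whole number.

Systemic exposure from an extravascular dose = F × D_ev, so the equivalent IV dose is F × D_ev.
D_iv = F × D_ev = 0.4 × 300 = 120 mg

D_iv = 120 mg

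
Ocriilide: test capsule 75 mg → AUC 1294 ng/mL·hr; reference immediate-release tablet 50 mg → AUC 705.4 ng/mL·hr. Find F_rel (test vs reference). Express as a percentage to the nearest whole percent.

F_rel = (AUC_test/D_test) / (AUC_ref/D_ref)
      = (1294/75) / (705.4/50)
      = 17.2533 / 14.108 = 1.2229 = 122.29%

F_rel = 122%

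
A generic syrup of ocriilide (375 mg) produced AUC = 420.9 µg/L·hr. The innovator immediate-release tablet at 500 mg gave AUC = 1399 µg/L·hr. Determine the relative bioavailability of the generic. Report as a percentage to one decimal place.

F_rel = 40.1%

F_rel = (AUC_test/D_test) / (AUC_ref/D_ref)
      = (420.9/375) / (1399/500)
      = 1.1224 / 2.798 = 0.4011 = 40.11%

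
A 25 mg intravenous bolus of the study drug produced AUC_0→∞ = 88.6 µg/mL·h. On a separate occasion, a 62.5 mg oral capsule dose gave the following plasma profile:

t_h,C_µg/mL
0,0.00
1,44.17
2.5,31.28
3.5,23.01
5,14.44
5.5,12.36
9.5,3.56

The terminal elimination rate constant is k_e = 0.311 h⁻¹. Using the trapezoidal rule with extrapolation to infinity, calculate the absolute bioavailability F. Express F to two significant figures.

F = 0.83

Trapezoidal AUC_0→9.5 (oral capsule):
  [0→1]: (0.00+44.17)/2 × 1 = 22.085
  [1→2.5]: (44.17+31.28)/2 × 1.5 = 56.5875
  [2.5→3.5]: (31.28+23.01)/2 × 1 = 27.145
  [3.5→5]: (23.01+14.44)/2 × 1.5 = 28.0875
  [5→5.5]: (14.44+12.36)/2 × 0.5 = 6.7
  [5.5→9.5]: (12.36+3.56)/2 × 4 = 31.84
  Sum = 172.445 µg/mL·h
Tail: C_last/k_e = 3.56/0.311 = 11.447
AUC_0→∞ (oral capsule) = 172.445 + 11.447 = 183.892 µg/mL·h
F = (AUC_ev/D_ev)/(AUC_iv/D_iv) = (183.892/62.5)/(88.6/25) = 2.942272/3.544 = 0.8302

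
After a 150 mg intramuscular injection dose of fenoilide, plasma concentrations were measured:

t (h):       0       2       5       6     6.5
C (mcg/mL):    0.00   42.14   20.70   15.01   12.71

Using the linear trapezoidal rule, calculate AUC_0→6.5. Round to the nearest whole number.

Trapezoidal AUC_0→6.5:
  [0→2]: (0.00+42.14)/2 × 2 = 42.14
  [2→5]: (42.14+20.70)/2 × 3 = 94.26
  [5→6]: (20.70+15.01)/2 × 1 = 17.855
  [6→6.5]: (15.01+12.71)/2 × 0.5 = 6.93
  Sum = 161.185 mcg/mL·h

AUC = 161 mcg/mL·h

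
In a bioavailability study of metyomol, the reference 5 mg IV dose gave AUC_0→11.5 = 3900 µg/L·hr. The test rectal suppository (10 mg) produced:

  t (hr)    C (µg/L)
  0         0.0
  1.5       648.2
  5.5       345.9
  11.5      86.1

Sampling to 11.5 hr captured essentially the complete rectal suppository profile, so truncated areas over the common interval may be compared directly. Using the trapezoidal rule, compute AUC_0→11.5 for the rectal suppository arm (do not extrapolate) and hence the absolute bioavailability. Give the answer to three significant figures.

F = 0.483

Trapezoidal AUC_0→11.5 (rectal suppository):
  [0→1.5]: (0.0+648.2)/2 × 1.5 = 486.15
  [1.5→5.5]: (648.2+345.9)/2 × 4 = 1988.2
  [5.5→11.5]: (345.9+86.1)/2 × 6 = 1296.0
  Sum = 3770.35 µg/L·hr
F = (AUC_ev/D_ev)/(AUC_iv/D_iv) = (3770.35/10)/(3900/5) = 377.035/780 = 0.4834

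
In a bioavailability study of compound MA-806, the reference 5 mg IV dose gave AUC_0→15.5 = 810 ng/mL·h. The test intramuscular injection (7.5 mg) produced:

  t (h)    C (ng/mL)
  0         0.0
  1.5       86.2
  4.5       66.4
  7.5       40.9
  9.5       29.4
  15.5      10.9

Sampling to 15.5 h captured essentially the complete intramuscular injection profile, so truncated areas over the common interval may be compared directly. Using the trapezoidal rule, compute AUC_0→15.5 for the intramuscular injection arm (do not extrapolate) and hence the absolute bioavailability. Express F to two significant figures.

F = 0.53

Trapezoidal AUC_0→15.5 (intramuscular injection):
  [0→1.5]: (0.0+86.2)/2 × 1.5 = 64.65
  [1.5→4.5]: (86.2+66.4)/2 × 3 = 228.9
  [4.5→7.5]: (66.4+40.9)/2 × 3 = 160.95
  [7.5→9.5]: (40.9+29.4)/2 × 2 = 70.3
  [9.5→15.5]: (29.4+10.9)/2 × 6 = 120.9
  Sum = 645.7 ng/mL·h
F = (AUC_ev/D_ev)/(AUC_iv/D_iv) = (645.7/7.5)/(810/5) = 86.0933/162 = 0.5314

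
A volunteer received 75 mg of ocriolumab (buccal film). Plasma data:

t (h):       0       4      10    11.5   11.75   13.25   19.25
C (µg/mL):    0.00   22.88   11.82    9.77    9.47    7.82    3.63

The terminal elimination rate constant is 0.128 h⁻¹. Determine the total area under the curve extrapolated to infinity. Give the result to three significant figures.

Trapezoidal AUC_0→19.25:
  [0→4]: (0.00+22.88)/2 × 4 = 45.76
  [4→10]: (22.88+11.82)/2 × 6 = 104.1
  [10→11.5]: (11.82+9.77)/2 × 1.5 = 16.1925
  [11.5→11.75]: (9.77+9.47)/2 × 0.25 = 2.405
  [11.75→13.25]: (9.47+7.82)/2 × 1.5 = 12.9675
  [13.25→19.25]: (7.82+3.63)/2 × 6 = 34.35
  Sum = 215.775 µg/mL·h
Extrapolated tail: C_last / k_e = 3.63 / 0.128 = 28.359
AUC_0→∞ = 215.775 + 28.359 = 244.134 µg/mL·h

AUC = 244 µg/mL·h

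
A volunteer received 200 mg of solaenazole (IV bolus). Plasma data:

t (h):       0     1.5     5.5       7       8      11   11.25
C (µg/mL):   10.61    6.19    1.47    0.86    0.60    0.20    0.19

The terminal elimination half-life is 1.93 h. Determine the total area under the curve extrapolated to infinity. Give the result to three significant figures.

Trapezoidal AUC_0→11.25:
  [0→1.5]: (10.61+6.19)/2 × 1.5 = 12.6
  [1.5→5.5]: (6.19+1.47)/2 × 4 = 15.32
  [5.5→7]: (1.47+0.86)/2 × 1.5 = 1.7475
  [7→8]: (0.86+0.60)/2 × 1 = 0.73
  [8→11]: (0.60+0.20)/2 × 3 = 1.2
  [11→11.25]: (0.20+0.19)/2 × 0.25 = 0.04875
  Sum = 31.64625 µg/mL·h
k_e = ln2 / t½ = 0.693147 / 1.93 = 0.3591 h^-1
Extrapolated tail: C_last / k_e = 0.19 / 0.3591 = 0.529
AUC_0→∞ = 31.64625 + 0.529 = 32.17525 µg/mL·h

AUC = 32.2 µg/mL·h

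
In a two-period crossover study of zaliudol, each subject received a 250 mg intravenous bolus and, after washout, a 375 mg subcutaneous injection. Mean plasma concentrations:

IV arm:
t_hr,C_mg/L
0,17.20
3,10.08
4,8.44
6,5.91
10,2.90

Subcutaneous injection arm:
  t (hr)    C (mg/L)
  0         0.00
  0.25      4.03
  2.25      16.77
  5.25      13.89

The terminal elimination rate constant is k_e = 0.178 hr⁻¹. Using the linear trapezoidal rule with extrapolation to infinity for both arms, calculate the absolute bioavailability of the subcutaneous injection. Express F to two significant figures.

F = 0.98

Trapezoidal AUC_0→10 (IV):
  [0→3]: (17.20+10.08)/2 × 3 = 40.92
  [3→4]: (10.08+8.44)/2 × 1 = 9.26
  [4→6]: (8.44+5.91)/2 × 2 = 14.35
  [6→10]: (5.91+2.90)/2 × 4 = 17.62
  Sum = 82.15 mg/L·hr
IV tail: 2.90/0.178 = 16.292; AUC_iv,0→∞ = 82.15 + 16.292 = 98.442 mg/L·hr
Trapezoidal AUC_0→5.25 (subcutaneous injection):
  [0→0.25]: (0.00+4.03)/2 × 0.25 = 0.50375
  [0.25→2.25]: (4.03+16.77)/2 × 2 = 20.8
  [2.25→5.25]: (16.77+13.89)/2 × 3 = 45.99
  Sum = 67.29375 mg/L·hr
subcutaneous injection tail: 13.89/0.178 = 78.034; AUC_ev,0→∞ = 67.29375 + 78.034 = 145.32775 mg/L·hr
F = (AUC_ev/D_ev)/(AUC_iv/D_iv) = (145.32775/375)/(98.442/250) = 0.387541/0.393768 = 0.9842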